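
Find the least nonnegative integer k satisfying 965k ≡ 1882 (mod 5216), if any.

gcd(5216, 965) = 1.
1 divides 1882, so solutions exist.
By Bézout, 965·(-627) + 5216·(116) = 1.
So 965·(-627) ≡ 1 (mod 5216); multiply by 1882: k ≡ -1180014 (mod 5216).
Smallest nonnegative: k = -1180014 mod 5216 = 4018.

4018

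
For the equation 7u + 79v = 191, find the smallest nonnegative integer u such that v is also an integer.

16

gcd(79, 7):
  79 = 11*7 + 2
  7 = 3*2 + 1
  2 = 2*1
so gcd(79, 7) = 1.
1 divides 191, so solutions exist.
Back-substitute for Bézout coefficients:
  1 = 7 - 3*2
  ... = 7*(34) + 79*(-3)
Scale by 191/1 = 191: (u₀, v₀) = (6494, -573).
General solution: u = 6494 + 79t, v = -573 - 7t for integer t.
u ≥ 0: smallest is 6494 mod 79 = 16 (at t = -82), with v = 1.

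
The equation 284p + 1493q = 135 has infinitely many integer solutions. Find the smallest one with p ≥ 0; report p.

gcd(1493, 284):
  1493 = 5·284 + 73
  284 = 3·73 + 65
  73 = 1·65 + 8
  65 = 8·8 + 1
  8 = 8·1
so gcd(1493, 284) = 1.
1 divides 135, so solutions exist.
Back-substitute for Bézout coefficients:
  1 = 65 - 8·8
  ... = 284·(184) + 1493·(-35)
Scale by 135/1 = 135: (p₀, q₀) = (24840, -4725).
General solution: p = 24840 + 1493t, q = -4725 - 284t for integer t.
p ≥ 0: smallest is 24840 mod 1493 = 952 (at t = -16), with q = -181.

952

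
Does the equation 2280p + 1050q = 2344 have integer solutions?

no

gcd(2280, 1050):
  2280 = 2×1050 + 180
  1050 = 5×180 + 150
  180 = 1×150 + 30
  150 = 5×30
so gcd(2280, 1050) = 30.
30 does not divide 2344 (remainder 4), so no integer solutions.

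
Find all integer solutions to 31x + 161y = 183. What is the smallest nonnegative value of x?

gcd(161, 31):
  161 = 5·31 + 6
  31 = 5·6 + 1
  6 = 6·1
so gcd(161, 31) = 1.
1 divides 183, so solutions exist.
Back-substitute for Bézout coefficients:
  1 = 31 - 5·6
  ... = 31·(26) + 161·(-5)
Scale by 183/1 = 183: (x₀, y₀) = (4758, -915).
General solution: x = 4758 + 161t, y = -915 - 31t for integer t.
x ≥ 0: smallest is 4758 mod 161 = 89 (at t = -29), with y = -16.

89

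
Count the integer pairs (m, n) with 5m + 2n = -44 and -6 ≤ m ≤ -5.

gcd(5, 2):
  5 = 2·2 + 1
  2 = 2·1
so gcd(5, 2) = 1.
Back-substitute for Bézout coefficients:
  1 = 5 - 2·2
  ... = 5·(1) + 2·(-2)
Scale by -44: particular solution (-44, 88); reduce m mod 2: (0, -22).
General solution: m = 0 + 2t, n = -22 - 5t for integer t.
-6 ≤ 0 + 2t ≤ -5 gives t ∈ [-3, -3], which is 1 value.

1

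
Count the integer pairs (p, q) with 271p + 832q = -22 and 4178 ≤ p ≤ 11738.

9

gcd(832, 271) = 1.
By Bézout, 271*(175) + 832*(-57) = 1.
Particular solution: (310, -101).
General solution: p = 310 + 832t, q = -101 - 271t for integer t.
4178 ≤ 310 + 832t ≤ 11738 gives t ∈ [5, 13], which is 9 values.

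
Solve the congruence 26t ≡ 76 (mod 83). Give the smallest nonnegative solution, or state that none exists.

54

gcd(83, 26) = 1  (83 = 3×26 + 5, 26 = 5×5 + 1, 5 = 5×1).
1 divides 76, so solutions exist.
Back-substituting, 26×(16) + 83×(-5) = 1.
So 26×(16) ≡ 1 (mod 83); multiply by 76: t ≡ 1216 (mod 83).
Smallest nonnegative: t = 1216 mod 83 = 54.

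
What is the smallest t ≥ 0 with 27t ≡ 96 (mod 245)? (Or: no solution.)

gcd(245, 27) = 1.
1 divides 96, so solutions exist.
By Bézout, 27*(118) + 245*(-13) = 1.
So 27*(118) ≡ 1 (mod 245); multiply by 96: t ≡ 11328 (mod 245).
Smallest nonnegative: t = 11328 mod 245 = 58.

58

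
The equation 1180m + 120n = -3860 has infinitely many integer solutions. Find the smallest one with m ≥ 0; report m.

1

gcd(1180, 120):
  1180 = 9*120 + 100
  120 = 1*100 + 20
  100 = 5*20
so gcd(1180, 120) = 20.
20 divides -3860, so solutions exist.
Back-substitute for Bézout coefficients:
  20 = 120 - 1*100
  ... = 1180*(-1) + 120*(10)
Scale by -3860/20 = -193: (m₀, n₀) = (193, -1930).
General solution: m = 193 + 6t, n = -1930 - 59t for integer t.
m ≥ 0: smallest is 193 mod 6 = 1 (at t = -32), with n = -42.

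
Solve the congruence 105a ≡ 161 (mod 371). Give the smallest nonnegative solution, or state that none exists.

gcd(371, 105):
  371 = 3·105 + 56
  105 = 1·56 + 49
  56 = 1·49 + 7
  49 = 7·7
so gcd(371, 105) = 7.
7 divides 161, so solutions exist.
Back-substitute for Bézout coefficients:
  7 = 56 - 1·49
  ... = 105·(-7) + 371·(2)
So 105·(-7) ≡ 7 (mod 371); multiply by 23: a ≡ -161 (mod 53).
Smallest nonnegative: a = -161 mod 53 = 51.

51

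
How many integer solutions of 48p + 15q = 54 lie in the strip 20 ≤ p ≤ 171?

30

gcd(48, 15):
  48 = 3*15 + 3
  15 = 5*3
so gcd(48, 15) = 3.
Back-substitute for Bézout coefficients:
  3 = 48 - 3*15
  ... = 48*(1) + 15*(-3)
Scale by 18: particular solution (18, -54); reduce p mod 5: (3, -6).
General solution: p = 3 + 5t, q = -6 - 16t for integer t.
20 ≤ 3 + 5t ≤ 171 gives t ∈ [4, 33], which is 30 values.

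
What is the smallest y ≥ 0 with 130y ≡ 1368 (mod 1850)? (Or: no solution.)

no solution

gcd(1850, 130) = 10  (1850 = 14*130 + 30, 130 = 4*30 + 10, 30 = 3*10).
10 does not divide 1368, so the congruence has no solution.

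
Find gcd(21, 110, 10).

1

gcd(110, 21) = 1  (110 = 5·21 + 5, 21 = 4·5 + 1, 5 = 5·1).
gcd(1, 10) = 1.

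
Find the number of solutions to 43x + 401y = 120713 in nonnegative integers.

gcd(401, 43):
  401 = 9·43 + 14
  43 = 3·14 + 1
  14 = 14·1
so gcd(401, 43) = 1.
Back-substitute for Bézout coefficients:
  1 = 43 - 3·14
  ... = 43·(28) + 401·(-3)
Scale by 120713: one solution is (3379964, -362139). Reduce x mod 401: (336, 265).
General: x = 336 + 401t, y = 265 - 43t.
x ≥ 0 ⇒ t ≥ 0; y ≥ 0 ⇒ t ≤ 6. So t ∈ [0, 6]: 7 solutions.

7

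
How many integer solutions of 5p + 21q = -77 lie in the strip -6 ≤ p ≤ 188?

9

gcd(21, 5) = 1  (21 = 4·5 + 1, 5 = 5·1).
Back-substituting, 5·(-4) + 21·(1) = 1.
Scale by -77: particular solution (308, -77); reduce p mod 21: (14, -7).
General solution: p = 14 + 21t, q = -7 - 5t for integer t.
-6 ≤ 14 + 21t ≤ 188 gives t ∈ [0, 8], which is 9 values.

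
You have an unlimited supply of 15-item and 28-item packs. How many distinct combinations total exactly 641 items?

Need nonnegative integers with 15j + 28k = 641.
gcd(15, 28) = 1, and 15·(-13) + 28·(7) = 1.
So (j₀, k₀) = (-8333, 4487); general j = -8333 + 28t, k = 4487 - 15t.
j ≥ 0 ⇒ t ≥ 298; k ≥ 0 ⇒ t ≤ 299. That's 2 values of t.

2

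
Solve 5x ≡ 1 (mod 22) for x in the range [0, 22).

gcd(22, 5):
  22 = 4*5 + 2
  5 = 2*2 + 1
  2 = 2*1
so gcd(22, 5) = 1.
Back-substitute for Bézout coefficients:
  1 = 5 - 2*2
  ... = 5*(9) + 22*(-2)
So 5*9 ≡ 1 (mod 22), and 9 mod 22 = 9.

9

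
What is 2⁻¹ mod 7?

4

gcd(7, 2):
  7 = 3*2 + 1
  2 = 2*1
so gcd(7, 2) = 1.
Back-substitute for Bézout coefficients:
  1 = 7 - 3*2
  ... = 2*(-3) + 7*(1)
So 2*-3 ≡ 1 (mod 7), and -3 mod 7 = 4.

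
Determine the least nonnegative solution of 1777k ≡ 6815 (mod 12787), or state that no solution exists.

7322

gcd(12787, 1777) = 1  (12787 = 7*1777 + 348, 1777 = 5*348 + 37, 348 = 9*37 + 15, 37 = 2*15 + 7, 15 = 2*7 + 1, 7 = 7*1).
1 divides 6815, so solutions exist.
Back-substituting, 1777*(-1727) + 12787*(240) = 1.
So 1777*(-1727) ≡ 1 (mod 12787); multiply by 6815: k ≡ -11769505 (mod 12787).
Smallest nonnegative: k = -11769505 mod 12787 = 7322.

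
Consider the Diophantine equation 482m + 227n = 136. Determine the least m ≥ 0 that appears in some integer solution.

167

gcd(482, 227):
  482 = 2×227 + 28
  227 = 8×28 + 3
  28 = 9×3 + 1
  3 = 3×1
so gcd(482, 227) = 1.
1 divides 136, so solutions exist.
Back-substitute for Bézout coefficients:
  1 = 28 - 9×3
  ... = 482×(73) + 227×(-155)
Scale by 136/1 = 136: (m₀, n₀) = (9928, -21080).
General solution: m = 9928 + 227t, n = -21080 - 482t for integer t.
m ≥ 0: smallest is 9928 mod 227 = 167 (at t = -43), with n = -354.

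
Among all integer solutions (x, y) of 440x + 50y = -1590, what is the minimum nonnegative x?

4

gcd(440, 50) = 10  (440 = 8*50 + 40, 50 = 1*40 + 10, 40 = 4*10).
10 divides -1590, so solutions exist.
Back-substituting, 440*(-1) + 50*(9) = 10.
Scale by -1590/10 = -159: (x₀, y₀) = (159, -1431).
General solution: x = 159 + 5t, y = -1431 - 44t for integer t.
x ≥ 0: smallest is 159 mod 5 = 4 (at t = -31), with y = -67.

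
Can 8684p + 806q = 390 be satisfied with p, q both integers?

yes

gcd(8684, 806):
  8684 = 10·806 + 624
  806 = 1·624 + 182
  624 = 3·182 + 78
  182 = 2·78 + 26
  78 = 3·26
so gcd(8684, 806) = 26.
26 divides 390, so integer solutions exist.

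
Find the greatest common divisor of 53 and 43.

gcd(53, 43) = 1  (53 = 1*43 + 10, 43 = 4*10 + 3, 10 = 3*3 + 1, 3 = 3*1).

1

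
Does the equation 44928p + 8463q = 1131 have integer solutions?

gcd(44928, 8463) = 39.
39 divides 1131, so integer solutions exist.

yes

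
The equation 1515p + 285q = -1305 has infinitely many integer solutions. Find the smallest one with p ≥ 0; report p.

gcd(1515, 285) = 15  (1515 = 5·285 + 90, 285 = 3·90 + 15, 90 = 6·15).
15 divides -1305, so solutions exist.
Back-substituting, 1515·(-3) + 285·(16) = 15.
Scale by -1305/15 = -87: (p₀, q₀) = (261, -1392).
General solution: p = 261 + 19t, q = -1392 - 101t for integer t.
p ≥ 0: smallest is 261 mod 19 = 14 (at t = -13), with q = -79.

14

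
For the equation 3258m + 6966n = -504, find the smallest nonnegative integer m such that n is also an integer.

188

gcd(6966, 3258) = 18  (6966 = 2*3258 + 450, 3258 = 7*450 + 108, 450 = 4*108 + 18, 108 = 6*18).
18 divides -504, so solutions exist.
Back-substituting, 3258*(-62) + 6966*(29) = 18.
Scale by -504/18 = -28: (m₀, n₀) = (1736, -812).
General solution: m = 1736 + 387t, n = -812 - 181t for integer t.
m ≥ 0: smallest is 1736 mod 387 = 188 (at t = -4), with n = -88.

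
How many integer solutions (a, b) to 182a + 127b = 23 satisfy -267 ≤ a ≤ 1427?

gcd(182, 127) = 1.
By Bézout, 182×(-30) + 127×(43) = 1.
Particular solution: (72, -103).
General solution: a = 72 + 127t, b = -103 - 182t for integer t.
-267 ≤ 72 + 127t ≤ 1427 gives t ∈ [-2, 10], which is 13 values.

13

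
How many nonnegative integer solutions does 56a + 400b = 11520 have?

gcd(400, 56):
  400 = 7·56 + 8
  56 = 7·8
so gcd(400, 56) = 8.
Back-substitute for Bézout coefficients:
  8 = 400 - 7·56
  ... = 56·(-7) + 400·(1)
Scale by 1440: one solution is (-10080, 1440). Reduce a mod 50: (20, 26).
General: a = 20 + 50t, b = 26 - 7t.
a ≥ 0 ⇒ t ≥ 0; b ≥ 0 ⇒ t ≤ 3. So t ∈ [0, 3]: 4 solutions.

4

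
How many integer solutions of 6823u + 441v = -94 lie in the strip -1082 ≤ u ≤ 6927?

18

gcd(6823, 441):
  6823 = 15·441 + 208
  441 = 2·208 + 25
  208 = 8·25 + 8
  25 = 3·8 + 1
  8 = 8·1
so gcd(6823, 441) = 1.
Back-substitute for Bézout coefficients:
  1 = 25 - 3·8
  ... = 6823·(-53) + 441·(820)
Scale by -94: particular solution (4982, -77080); reduce u mod 441: (131, -2027).
General solution: u = 131 + 441t, v = -2027 - 6823t for integer t.
-1082 ≤ 131 + 441t ≤ 6927 gives t ∈ [-2, 15], which is 18 values.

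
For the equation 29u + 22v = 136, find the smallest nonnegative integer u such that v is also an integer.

gcd(29, 22) = 1.
1 divides 136, so solutions exist.
By Bézout, 29*(-3) + 22*(4) = 1.
Scale by 136/1 = 136: (u₀, v₀) = (-408, 544).
General solution: u = -408 + 22t, v = 544 - 29t for integer t.
u ≥ 0: smallest is -408 mod 22 = 10 (at t = 19), with v = -7.

10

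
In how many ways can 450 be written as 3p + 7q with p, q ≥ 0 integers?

22

gcd(7, 3):
  7 = 2*3 + 1
  3 = 3*1
so gcd(7, 3) = 1.
Back-substitute for Bézout coefficients:
  1 = 7 - 2*3
  ... = 3*(-2) + 7*(1)
Scale by 450: one solution is (-900, 450). Reduce p mod 7: (3, 63).
General: p = 3 + 7t, q = 63 - 3t.
p ≥ 0 ⇒ t ≥ 0; q ≥ 0 ⇒ t ≤ 21. So t ∈ [0, 21]: 22 solutions.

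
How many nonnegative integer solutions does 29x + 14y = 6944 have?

gcd(29, 14) = 1.
By Bézout, 29·(1) + 14·(-2) = 1.
One solution: (0, 496).
General: x = 0 + 14t, y = 496 - 29t.
x ≥ 0 ⇒ t ≥ 0; y ≥ 0 ⇒ t ≤ 17. So t ∈ [0, 17]: 18 solutions.

18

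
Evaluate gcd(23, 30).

1

gcd(30, 23) = 1  (30 = 1·23 + 7, 23 = 3·7 + 2, 7 = 3·2 + 1, 2 = 2·1).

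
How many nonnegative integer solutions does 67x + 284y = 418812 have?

gcd(284, 67) = 1  (284 = 4·67 + 16, 67 = 4·16 + 3, 16 = 5·3 + 1, 3 = 3·1).
Back-substituting, 67·(-89) + 284·(21) = 1.
Scale by 418812: one solution is (-37274268, 8795052). Reduce x mod 284: (164, 1436).
General: x = 164 + 284t, y = 1436 - 67t.
x ≥ 0 ⇒ t ≥ 0; y ≥ 0 ⇒ t ≤ 21. So t ∈ [0, 21]: 22 solutions.

22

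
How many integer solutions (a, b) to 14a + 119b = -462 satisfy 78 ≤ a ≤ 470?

gcd(119, 14):
  119 = 8·14 + 7
  14 = 2·7
so gcd(119, 14) = 7.
Back-substitute for Bézout coefficients:
  7 = 119 - 8·14
  ... = 14·(-8) + 119·(1)
Scale by -66: particular solution (528, -66); reduce a mod 17: (1, -4).
General solution: a = 1 + 17t, b = -4 - 2t for integer t.
78 ≤ 1 + 17t ≤ 470 gives t ∈ [5, 27], which is 23 values.

23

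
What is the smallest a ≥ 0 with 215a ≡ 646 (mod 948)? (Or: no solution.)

854

gcd(948, 215) = 1.
1 divides 646, so solutions exist.
By Bézout, 215×(-97) + 948×(22) = 1.
So 215×(-97) ≡ 1 (mod 948); multiply by 646: a ≡ -62662 (mod 948).
Smallest nonnegative: a = -62662 mod 948 = 854.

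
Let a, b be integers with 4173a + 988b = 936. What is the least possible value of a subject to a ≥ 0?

40

gcd(4173, 988):
  4173 = 4*988 + 221
  988 = 4*221 + 104
  221 = 2*104 + 13
  104 = 8*13
so gcd(4173, 988) = 13.
13 divides 936, so solutions exist.
Back-substitute for Bézout coefficients:
  13 = 221 - 2*104
  ... = 4173*(9) + 988*(-38)
Scale by 936/13 = 72: (a₀, b₀) = (648, -2736).
General solution: a = 648 + 76t, b = -2736 - 321t for integer t.
a ≥ 0: smallest is 648 mod 76 = 40 (at t = -8), with b = -168.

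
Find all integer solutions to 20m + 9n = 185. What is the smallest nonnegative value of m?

gcd(20, 9) = 1.
1 divides 185, so solutions exist.
By Bézout, 20·(-4) + 9·(9) = 1.
Scale by 185/1 = 185: (m₀, n₀) = (-740, 1665).
General solution: m = -740 + 9t, n = 1665 - 20t for integer t.
m ≥ 0: smallest is -740 mod 9 = 7 (at t = 83), with n = 5.

7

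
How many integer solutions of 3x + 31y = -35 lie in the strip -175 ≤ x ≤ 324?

gcd(31, 3) = 1  (31 = 10*3 + 1, 3 = 3*1).
Back-substituting, 3*(-10) + 31*(1) = 1.
Scale by -35: particular solution (350, -35); reduce x mod 31: (9, -2).
General solution: x = 9 + 31t, y = -2 - 3t for integer t.
-175 ≤ 9 + 31t ≤ 324 gives t ∈ [-5, 10], which is 16 values.

16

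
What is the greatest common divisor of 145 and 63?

gcd(145, 63):
  145 = 2·63 + 19
  63 = 3·19 + 6
  19 = 3·6 + 1
  6 = 6·1
so gcd(145, 63) = 1.

1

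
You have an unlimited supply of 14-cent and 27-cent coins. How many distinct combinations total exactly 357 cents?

1

Need nonnegative integers with 14j + 27k = 357.
gcd(14, 27) = 1, and 14·(2) + 27·(-1) = 1.
So (j₀, k₀) = (714, -357); general j = 714 + 27t, k = -357 - 14t.
j ≥ 0 ⇒ t ≥ -26; k ≥ 0 ⇒ t ≤ -26. That's 1 value of t.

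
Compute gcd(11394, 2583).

gcd(11394, 2583) = 9  (11394 = 4×2583 + 1062, 2583 = 2×1062 + 459, 1062 = 2×459 + 144, 459 = 3×144 + 27, 144 = 5×27 + 9, 27 = 3×9).

9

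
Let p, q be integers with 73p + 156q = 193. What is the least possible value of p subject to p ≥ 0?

gcd(156, 73) = 1.
1 divides 193, so solutions exist.
By Bézout, 73×(-47) + 156×(22) = 1.
Scale by 193/1 = 193: (p₀, q₀) = (-9071, 4246).
General solution: p = -9071 + 156t, q = 4246 - 73t for integer t.
p ≥ 0: smallest is -9071 mod 156 = 133 (at t = 59), with q = -61.

133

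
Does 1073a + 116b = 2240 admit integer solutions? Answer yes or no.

no

gcd(1073, 116) = 29  (1073 = 9×116 + 29, 116 = 4×29).
29 does not divide 2240 (remainder 7), so no integer solutions.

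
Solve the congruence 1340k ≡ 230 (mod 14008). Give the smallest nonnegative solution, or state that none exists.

gcd(14008, 1340) = 4  (14008 = 10×1340 + 608, 1340 = 2×608 + 124, 608 = 4×124 + 112, 124 = 1×112 + 12, 112 = 9×12 + 4, 12 = 3×4).
4 does not divide 230, so the congruence has no solution.

no solution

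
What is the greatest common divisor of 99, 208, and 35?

1

gcd(208, 99) = 1  (208 = 2*99 + 10, 99 = 9*10 + 9, 10 = 1*9 + 1, 9 = 9*1).
gcd(1, 35) = 1.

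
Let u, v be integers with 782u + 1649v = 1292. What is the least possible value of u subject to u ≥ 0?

86

gcd(1649, 782):
  1649 = 2×782 + 85
  782 = 9×85 + 17
  85 = 5×17
so gcd(1649, 782) = 17.
17 divides 1292, so solutions exist.
Back-substitute for Bézout coefficients:
  17 = 782 - 9×85
  ... = 782×(19) + 1649×(-9)
Scale by 1292/17 = 76: (u₀, v₀) = (1444, -684).
General solution: u = 1444 + 97t, v = -684 - 46t for integer t.
u ≥ 0: smallest is 1444 mod 97 = 86 (at t = -14), with v = -40.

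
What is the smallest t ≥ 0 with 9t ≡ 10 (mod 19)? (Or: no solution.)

gcd(19, 9) = 1.
1 divides 10, so solutions exist.
By Bézout, 9*(-2) + 19*(1) = 1.
So 9*(-2) ≡ 1 (mod 19); multiply by 10: t ≡ -20 (mod 19).
Smallest nonnegative: t = -20 mod 19 = 18.

18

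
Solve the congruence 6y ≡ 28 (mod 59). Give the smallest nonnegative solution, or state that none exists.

44

gcd(59, 6) = 1  (59 = 9*6 + 5, 6 = 1*5 + 1, 5 = 5*1).
1 divides 28, so solutions exist.
Back-substituting, 6*(10) + 59*(-1) = 1.
So 6*(10) ≡ 1 (mod 59); multiply by 28: y ≡ 280 (mod 59).
Smallest nonnegative: y = 280 mod 59 = 44.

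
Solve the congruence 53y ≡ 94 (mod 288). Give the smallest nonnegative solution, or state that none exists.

gcd(288, 53) = 1.
1 divides 94, so solutions exist.
By Bézout, 53*(125) + 288*(-23) = 1.
So 53*(125) ≡ 1 (mod 288); multiply by 94: y ≡ 11750 (mod 288).
Smallest nonnegative: y = 11750 mod 288 = 230.

230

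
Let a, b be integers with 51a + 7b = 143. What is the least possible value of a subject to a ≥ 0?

gcd(51, 7):
  51 = 7·7 + 2
  7 = 3·2 + 1
  2 = 2·1
so gcd(51, 7) = 1.
1 divides 143, so solutions exist.
Back-substitute for Bézout coefficients:
  1 = 7 - 3·2
  ... = 51·(-3) + 7·(22)
Scale by 143/1 = 143: (a₀, b₀) = (-429, 3146).
General solution: a = -429 + 7t, b = 3146 - 51t for integer t.
a ≥ 0: smallest is -429 mod 7 = 5 (at t = 62), with b = -16.

5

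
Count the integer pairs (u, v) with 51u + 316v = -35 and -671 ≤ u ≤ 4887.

gcd(316, 51) = 1.
By Bézout, 51·(31) + 316·(-5) = 1.
Particular solution: (179, -29).
General solution: u = 179 + 316t, v = -29 - 51t for integer t.
-671 ≤ 179 + 316t ≤ 4887 gives t ∈ [-2, 14], which is 17 values.

17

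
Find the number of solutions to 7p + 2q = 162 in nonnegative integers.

12

gcd(7, 2) = 1  (7 = 3·2 + 1, 2 = 2·1).
Back-substituting, 7·(1) + 2·(-3) = 1.
Scale by 162: one solution is (162, -486). Reduce p mod 2: (0, 81).
General: p = 0 + 2t, q = 81 - 7t.
p ≥ 0 ⇒ t ≥ 0; q ≥ 0 ⇒ t ≤ 11. So t ∈ [0, 11]: 12 solutions.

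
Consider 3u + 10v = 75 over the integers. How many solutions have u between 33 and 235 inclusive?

21

gcd(10, 3) = 1  (10 = 3×3 + 1, 3 = 3×1).
Back-substituting, 3×(-3) + 10×(1) = 1.
Scale by 75: particular solution (-225, 75); reduce u mod 10: (5, 6).
General solution: u = 5 + 10t, v = 6 - 3t for integer t.
33 ≤ 5 + 10t ≤ 235 gives t ∈ [3, 23], which is 21 values.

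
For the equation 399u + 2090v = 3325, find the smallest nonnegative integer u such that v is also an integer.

gcd(2090, 399) = 19.
19 divides 3325, so solutions exist.
By Bézout, 399*(21) + 2090*(-4) = 19.
Scale by 3325/19 = 175: (u₀, v₀) = (3675, -700).
General solution: u = 3675 + 110t, v = -700 - 21t for integer t.
u ≥ 0: smallest is 3675 mod 110 = 45 (at t = -33), with v = -7.

45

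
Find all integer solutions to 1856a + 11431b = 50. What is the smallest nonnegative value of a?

10655

gcd(11431, 1856) = 1  (11431 = 6×1856 + 295, 1856 = 6×295 + 86, 295 = 3×86 + 37, 86 = 2×37 + 12, 37 = 3×12 + 1, 12 = 12×1).
1 divides 50, so solutions exist.
Back-substituting, 1856×(-930) + 11431×(151) = 1.
Scale by 50/1 = 50: (a₀, b₀) = (-46500, 7550).
General solution: a = -46500 + 11431t, b = 7550 - 1856t for integer t.
a ≥ 0: smallest is -46500 mod 11431 = 10655 (at t = 5), with b = -1730.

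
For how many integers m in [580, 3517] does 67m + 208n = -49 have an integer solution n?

14

gcd(208, 67):
  208 = 3·67 + 7
  67 = 9·7 + 4
  7 = 1·4 + 3
  4 = 1·3 + 1
  3 = 3·1
so gcd(208, 67) = 1.
Back-substitute for Bézout coefficients:
  1 = 4 - 1·3
  ... = 67·(59) + 208·(-19)
Scale by -49: particular solution (-2891, 931); reduce m mod 208: (21, -7).
General solution: m = 21 + 208t, n = -7 - 67t for integer t.
580 ≤ 21 + 208t ≤ 3517 gives t ∈ [3, 16], which is 14 values.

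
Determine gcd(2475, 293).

1

gcd(2475, 293):
  2475 = 8×293 + 131
  293 = 2×131 + 31
  131 = 4×31 + 7
  31 = 4×7 + 3
  7 = 2×3 + 1
  3 = 3×1
so gcd(2475, 293) = 1.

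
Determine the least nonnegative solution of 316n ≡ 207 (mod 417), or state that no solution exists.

gcd(417, 316) = 1  (417 = 1*316 + 101, 316 = 3*101 + 13, 101 = 7*13 + 10, 13 = 1*10 + 3, 10 = 3*3 + 1, 3 = 3*1).
1 divides 207, so solutions exist.
Back-substituting, 316*(-128) + 417*(97) = 1.
So 316*(-128) ≡ 1 (mod 417); multiply by 207: n ≡ -26496 (mod 417).
Smallest nonnegative: n = -26496 mod 417 = 192.

192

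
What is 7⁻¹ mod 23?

gcd(23, 7):
  23 = 3×7 + 2
  7 = 3×2 + 1
  2 = 2×1
so gcd(23, 7) = 1.
Back-substitute for Bézout coefficients:
  1 = 7 - 3×2
  ... = 7×(10) + 23×(-3)
So 7×10 ≡ 1 (mod 23), and 10 mod 23 = 10.

10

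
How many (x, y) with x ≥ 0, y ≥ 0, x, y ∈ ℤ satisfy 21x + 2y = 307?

gcd(21, 2) = 1.
By Bézout, 21*(1) + 2*(-10) = 1.
One solution: (1, 143).
General: x = 1 + 2t, y = 143 - 21t.
x ≥ 0 ⇒ t ≥ 0; y ≥ 0 ⇒ t ≤ 6. So t ∈ [0, 6]: 7 solutions.

7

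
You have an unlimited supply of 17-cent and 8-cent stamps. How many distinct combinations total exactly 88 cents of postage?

1

Need nonnegative integers with 17j + 8k = 88.
gcd(17, 8) = 1, and 17·(1) + 8·(-2) = 1.
So (j₀, k₀) = (88, -176); general j = 88 + 8t, k = -176 - 17t.
j ≥ 0 ⇒ t ≥ -11; k ≥ 0 ⇒ t ≤ -11. That's 1 value of t.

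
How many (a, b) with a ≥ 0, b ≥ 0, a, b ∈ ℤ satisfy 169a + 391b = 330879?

5

gcd(391, 169):
  391 = 2·169 + 53
  169 = 3·53 + 10
  53 = 5·10 + 3
  10 = 3·3 + 1
  3 = 3·1
so gcd(391, 169) = 1.
Back-substitute for Bézout coefficients:
  1 = 10 - 3·3
  ... = 169·(118) + 391·(-51)
Scale by 330879: one solution is (39043722, -16874829). Reduce a mod 391: (26, 835).
General: a = 26 + 391t, b = 835 - 169t.
a ≥ 0 ⇒ t ≥ 0; b ≥ 0 ⇒ t ≤ 4. So t ∈ [0, 4]: 5 solutions.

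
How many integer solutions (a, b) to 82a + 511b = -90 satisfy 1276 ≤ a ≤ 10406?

gcd(511, 82) = 1  (511 = 6×82 + 19, 82 = 4×19 + 6, 19 = 3×6 + 1, 6 = 6×1).
Back-substituting, 82×(-81) + 511×(13) = 1.
Scale by -90: particular solution (7290, -1170); reduce a mod 511: (136, -22).
General solution: a = 136 + 511t, b = -22 - 82t for integer t.
1276 ≤ 136 + 511t ≤ 10406 gives t ∈ [3, 20], which is 18 values.

18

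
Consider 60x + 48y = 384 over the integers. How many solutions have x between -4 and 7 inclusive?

gcd(60, 48):
  60 = 1*48 + 12
  48 = 4*12
so gcd(60, 48) = 12.
Back-substitute for Bézout coefficients:
  12 = 60 - 1*48
  ... = 60*(1) + 48*(-1)
Scale by 32: particular solution (32, -32); reduce x mod 4: (0, 8).
General solution: x = 0 + 4t, y = 8 - 5t for integer t.
-4 ≤ 0 + 4t ≤ 7 gives t ∈ [-1, 1], which is 3 values.

3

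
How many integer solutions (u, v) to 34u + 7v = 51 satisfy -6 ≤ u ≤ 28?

gcd(34, 7) = 1  (34 = 4*7 + 6, 7 = 1*6 + 1, 6 = 6*1).
Back-substituting, 34*(-1) + 7*(5) = 1.
Scale by 51: particular solution (-51, 255); reduce u mod 7: (5, -17).
General solution: u = 5 + 7t, v = -17 - 34t for integer t.
-6 ≤ 5 + 7t ≤ 28 gives t ∈ [-1, 3], which is 5 values.

5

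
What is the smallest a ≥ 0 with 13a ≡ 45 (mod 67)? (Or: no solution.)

gcd(67, 13) = 1.
1 divides 45, so solutions exist.
By Bézout, 13*(31) + 67*(-6) = 1.
So 13*(31) ≡ 1 (mod 67); multiply by 45: a ≡ 1395 (mod 67).
Smallest nonnegative: a = 1395 mod 67 = 55.

55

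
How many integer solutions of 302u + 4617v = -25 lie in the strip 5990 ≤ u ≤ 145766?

30

gcd(4617, 302):
  4617 = 15·302 + 87
  302 = 3·87 + 41
  87 = 2·41 + 5
  41 = 8·5 + 1
  5 = 5·1
so gcd(4617, 302) = 1.
Back-substitute for Bézout coefficients:
  1 = 41 - 8·5
  ... = 302·(902) + 4617·(-59)
Scale by -25: particular solution (-22550, 1475); reduce u mod 4617: (535, -35).
General solution: u = 535 + 4617t, v = -35 - 302t for integer t.
5990 ≤ 535 + 4617t ≤ 145766 gives t ∈ [2, 31], which is 30 values.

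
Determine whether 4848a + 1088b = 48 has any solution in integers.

yes

gcd(4848, 1088) = 16  (4848 = 4*1088 + 496, 1088 = 2*496 + 96, 496 = 5*96 + 16, 96 = 6*16).
16 divides 48, so integer solutions exist.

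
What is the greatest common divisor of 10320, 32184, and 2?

gcd(32184, 10320):
  32184 = 3*10320 + 1224
  10320 = 8*1224 + 528
  1224 = 2*528 + 168
  528 = 3*168 + 24
  168 = 7*24
so gcd(32184, 10320) = 24.
gcd(24, 2) = 2.

2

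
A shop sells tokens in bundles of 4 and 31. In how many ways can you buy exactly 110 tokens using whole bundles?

Need nonnegative integers with 4j + 31k = 110.
gcd(4, 31) = 1, and 4·(8) + 31·(-1) = 1.
So (j₀, k₀) = (880, -110); general j = 880 + 31t, k = -110 - 4t.
j ≥ 0 ⇒ t ≥ -28; k ≥ 0 ⇒ t ≤ -28. That's 1 value of t.

1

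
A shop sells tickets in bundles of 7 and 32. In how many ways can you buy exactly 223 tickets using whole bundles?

Need nonnegative integers with 7j + 32k = 223.
gcd(7, 32) = 1, and 7·(-9) + 32·(2) = 1.
So (j₀, k₀) = (-2007, 446); general j = -2007 + 32t, k = 446 - 7t.
j ≥ 0 ⇒ t ≥ 63; k ≥ 0 ⇒ t ≤ 63. That's 1 value of t.

1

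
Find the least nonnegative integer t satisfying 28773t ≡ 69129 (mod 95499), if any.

4898

gcd(95499, 28773) = 9  (95499 = 3·28773 + 9180, 28773 = 3·9180 + 1233, 9180 = 7·1233 + 549, 1233 = 2·549 + 135, 549 = 4·135 + 9, 135 = 15·9).
9 divides 69129, so solutions exist.
Back-substituting, 28773·(-697) + 95499·(210) = 9.
So 28773·(-697) ≡ 9 (mod 95499); multiply by 7681: t ≡ -5353657 (mod 10611).
Smallest nonnegative: t = -5353657 mod 10611 = 4898.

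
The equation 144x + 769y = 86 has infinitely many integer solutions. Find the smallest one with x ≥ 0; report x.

54

gcd(769, 144):
  769 = 5·144 + 49
  144 = 2·49 + 46
  49 = 1·46 + 3
  46 = 15·3 + 1
  3 = 3·1
so gcd(769, 144) = 1.
1 divides 86, so solutions exist.
Back-substitute for Bézout coefficients:
  1 = 46 - 15·3
  ... = 144·(251) + 769·(-47)
Scale by 86/1 = 86: (x₀, y₀) = (21586, -4042).
General solution: x = 21586 + 769t, y = -4042 - 144t for integer t.
x ≥ 0: smallest is 21586 mod 769 = 54 (at t = -28), with y = -10.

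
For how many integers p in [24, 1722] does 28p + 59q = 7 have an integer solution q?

28

gcd(59, 28) = 1  (59 = 2*28 + 3, 28 = 9*3 + 1, 3 = 3*1).
Back-substituting, 28*(19) + 59*(-9) = 1.
Scale by 7: particular solution (133, -63); reduce p mod 59: (15, -7).
General solution: p = 15 + 59t, q = -7 - 28t for integer t.
24 ≤ 15 + 59t ≤ 1722 gives t ∈ [1, 28], which is 28 values.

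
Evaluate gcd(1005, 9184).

gcd(9184, 1005) = 1  (9184 = 9·1005 + 139, 1005 = 7·139 + 32, 139 = 4·32 + 11, 32 = 2·11 + 10, 11 = 1·10 + 1, 10 = 10·1).

1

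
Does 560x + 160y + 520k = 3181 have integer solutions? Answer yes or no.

no

gcd(560, 160) = 80.
gcd(80, 520) = 40.
40 does not divide 3181 (remainder 21), so no integer solutions.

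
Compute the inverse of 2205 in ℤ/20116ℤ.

gcd(20116, 2205) = 1.
By Bézout, 2205·(1633) + 20116·(-179) = 1.
So 2205·1633 ≡ 1 (mod 20116), and 1633 mod 20116 = 1633.

1633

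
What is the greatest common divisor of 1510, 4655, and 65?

5

gcd(4655, 1510) = 5.
gcd(5, 65) = 5.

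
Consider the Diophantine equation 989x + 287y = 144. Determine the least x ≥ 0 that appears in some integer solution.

37

gcd(989, 287) = 1.
1 divides 144, so solutions exist.
By Bézout, 989×(74) + 287×(-255) = 1.
Scale by 144/1 = 144: (x₀, y₀) = (10656, -36720).
General solution: x = 10656 + 287t, y = -36720 - 989t for integer t.
x ≥ 0: smallest is 10656 mod 287 = 37 (at t = -37), with y = -127.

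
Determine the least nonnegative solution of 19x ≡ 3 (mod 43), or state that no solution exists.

16

gcd(43, 19) = 1.
1 divides 3, so solutions exist.
By Bézout, 19·(-9) + 43·(4) = 1.
So 19·(-9) ≡ 1 (mod 43); multiply by 3: x ≡ -27 (mod 43).
Smallest nonnegative: x = -27 mod 43 = 16.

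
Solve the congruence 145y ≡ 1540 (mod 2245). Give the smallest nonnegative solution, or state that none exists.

gcd(2245, 145):
  2245 = 15·145 + 70
  145 = 2·70 + 5
  70 = 14·5
so gcd(2245, 145) = 5.
5 divides 1540, so solutions exist.
Back-substitute for Bézout coefficients:
  5 = 145 - 2·70
  ... = 145·(31) + 2245·(-2)
So 145·(31) ≡ 5 (mod 2245); multiply by 308: y ≡ 9548 (mod 449).
Smallest nonnegative: y = 9548 mod 449 = 119.

119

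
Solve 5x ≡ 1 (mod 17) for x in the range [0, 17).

7

gcd(17, 5) = 1.
By Bézout, 5*(7) + 17*(-2) = 1.
So 5*7 ≡ 1 (mod 17), and 7 mod 17 = 7.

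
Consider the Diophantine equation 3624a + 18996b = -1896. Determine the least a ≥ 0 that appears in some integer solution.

618

gcd(18996, 3624) = 12  (18996 = 5×3624 + 876, 3624 = 4×876 + 120, 876 = 7×120 + 36, 120 = 3×36 + 12, 36 = 3×12).
12 divides -1896, so solutions exist.
Back-substituting, 3624×(477) + 18996×(-91) = 12.
Scale by -1896/12 = -158: (a₀, b₀) = (-75366, 14378).
General solution: a = -75366 + 1583t, b = 14378 - 302t for integer t.
a ≥ 0: smallest is -75366 mod 1583 = 618 (at t = 48), with b = -118.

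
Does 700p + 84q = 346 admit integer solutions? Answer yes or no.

no

gcd(700, 84) = 28  (700 = 8×84 + 28, 84 = 3×28).
28 does not divide 346 (remainder 10), so no integer solutions.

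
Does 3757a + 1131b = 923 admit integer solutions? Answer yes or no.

gcd(3757, 1131) = 13  (3757 = 3·1131 + 364, 1131 = 3·364 + 39, 364 = 9·39 + 13, 39 = 3·13).
13 divides 923, so integer solutions exist.

yes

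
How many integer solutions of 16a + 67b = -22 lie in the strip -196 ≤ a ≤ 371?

9

gcd(67, 16) = 1.
By Bézout, 16*(21) + 67*(-5) = 1.
Particular solution: (7, -2).
General solution: a = 7 + 67t, b = -2 - 16t for integer t.
-196 ≤ 7 + 67t ≤ 371 gives t ∈ [-3, 5], which is 9 values.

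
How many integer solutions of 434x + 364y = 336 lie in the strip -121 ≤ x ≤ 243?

gcd(434, 364) = 14.
By Bézout, 434·(-5) + 364·(6) = 14.
Particular solution: (10, -11).
General solution: x = 10 + 26t, y = -11 - 31t for integer t.
-121 ≤ 10 + 26t ≤ 243 gives t ∈ [-5, 8], which is 14 values.

14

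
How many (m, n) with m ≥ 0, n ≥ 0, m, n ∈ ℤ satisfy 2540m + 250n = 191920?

gcd(2540, 250):
  2540 = 10×250 + 40
  250 = 6×40 + 10
  40 = 4×10
so gcd(2540, 250) = 10.
Back-substitute for Bézout coefficients:
  10 = 250 - 6×40
  ... = 2540×(-6) + 250×(61)
Scale by 19192: one solution is (-115152, 1170712). Reduce m mod 25: (23, 534).
General: m = 23 + 25t, n = 534 - 254t.
m ≥ 0 ⇒ t ≥ 0; n ≥ 0 ⇒ t ≤ 2. So t ∈ [0, 2]: 3 solutions.

3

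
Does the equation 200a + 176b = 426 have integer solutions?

gcd(200, 176):
  200 = 1*176 + 24
  176 = 7*24 + 8
  24 = 3*8
so gcd(200, 176) = 8.
8 does not divide 426 (remainder 2), so no integer solutions.

no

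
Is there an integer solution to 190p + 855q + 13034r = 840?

no

gcd(855, 190) = 95  (855 = 4*190 + 95, 190 = 2*95).
gcd(95, 13034) = 19.
19 does not divide 840 (remainder 4), so no integer solutions.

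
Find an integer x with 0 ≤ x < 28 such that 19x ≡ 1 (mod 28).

gcd(28, 19) = 1.
By Bézout, 19*(3) + 28*(-2) = 1.
So 19*3 ≡ 1 (mod 28), and 3 mod 28 = 3.

3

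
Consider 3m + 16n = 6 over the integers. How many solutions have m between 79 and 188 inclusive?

7

gcd(16, 3) = 1.
By Bézout, 3*(-5) + 16*(1) = 1.
Particular solution: (2, 0).
General solution: m = 2 + 16t, n = 0 - 3t for integer t.
79 ≤ 2 + 16t ≤ 188 gives t ∈ [5, 11], which is 7 values.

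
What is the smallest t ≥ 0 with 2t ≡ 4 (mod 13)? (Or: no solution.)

gcd(13, 2):
  13 = 6·2 + 1
  2 = 2·1
so gcd(13, 2) = 1.
1 divides 4, so solutions exist.
Back-substitute for Bézout coefficients:
  1 = 13 - 6·2
  ... = 2·(-6) + 13·(1)
So 2·(-6) ≡ 1 (mod 13); multiply by 4: t ≡ -24 (mod 13).
Smallest nonnegative: t = -24 mod 13 = 2.

2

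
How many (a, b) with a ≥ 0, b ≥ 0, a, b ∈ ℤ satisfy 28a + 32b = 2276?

gcd(32, 28) = 4  (32 = 1×28 + 4, 28 = 7×4).
Back-substituting, 28×(-1) + 32×(1) = 4.
Scale by 569: one solution is (-569, 569). Reduce a mod 8: (7, 65).
General: a = 7 + 8t, b = 65 - 7t.
a ≥ 0 ⇒ t ≥ 0; b ≥ 0 ⇒ t ≤ 9. So t ∈ [0, 9]: 10 solutions.

10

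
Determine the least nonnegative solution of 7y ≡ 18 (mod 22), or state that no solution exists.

12

gcd(22, 7) = 1  (22 = 3×7 + 1, 7 = 7×1).
1 divides 18, so solutions exist.
Back-substituting, 7×(-3) + 22×(1) = 1.
So 7×(-3) ≡ 1 (mod 22); multiply by 18: y ≡ -54 (mod 22).
Smallest nonnegative: y = -54 mod 22 = 12.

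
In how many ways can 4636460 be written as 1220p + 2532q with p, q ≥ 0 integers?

gcd(2532, 1220):
  2532 = 2×1220 + 92
  1220 = 13×92 + 24
  92 = 3×24 + 20
  24 = 1×20 + 4
  20 = 5×4
so gcd(2532, 1220) = 4.
Back-substitute for Bézout coefficients:
  4 = 24 - 1×20
  ... = 1220×(110) + 2532×(-53)
Scale by 1159115: one solution is (127502650, -61433095). Reduce p mod 633: (625, 1530).
General: p = 625 + 633t, q = 1530 - 305t.
p ≥ 0 ⇒ t ≥ 0; q ≥ 0 ⇒ t ≤ 5. So t ∈ [0, 5]: 6 solutions.

6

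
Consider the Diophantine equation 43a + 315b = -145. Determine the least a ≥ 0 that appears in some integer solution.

gcd(315, 43) = 1  (315 = 7·43 + 14, 43 = 3·14 + 1, 14 = 14·1).
1 divides -145, so solutions exist.
Back-substituting, 43·(22) + 315·(-3) = 1.
Scale by -145/1 = -145: (a₀, b₀) = (-3190, 435).
General solution: a = -3190 + 315t, b = 435 - 43t for integer t.
a ≥ 0: smallest is -3190 mod 315 = 275 (at t = 11), with b = -38.

275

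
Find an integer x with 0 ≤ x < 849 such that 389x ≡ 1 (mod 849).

275

gcd(849, 389) = 1  (849 = 2·389 + 71, 389 = 5·71 + 34, 71 = 2·34 + 3, 34 = 11·3 + 1, 3 = 3·1).
Back-substituting, 389·(275) + 849·(-126) = 1.
So 389·275 ≡ 1 (mod 849), and 275 mod 849 = 275.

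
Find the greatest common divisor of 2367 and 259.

1

gcd(2367, 259) = 1  (2367 = 9×259 + 36, 259 = 7×36 + 7, 36 = 5×7 + 1, 7 = 7×1).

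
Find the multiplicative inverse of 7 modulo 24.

7

gcd(24, 7) = 1.
By Bézout, 7*(7) + 24*(-2) = 1.
So 7*7 ≡ 1 (mod 24), and 7 mod 24 = 7.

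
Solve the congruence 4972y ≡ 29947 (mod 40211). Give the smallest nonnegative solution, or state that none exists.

gcd(40211, 4972) = 1.
1 divides 29947, so solutions exist.
By Bézout, 4972×(-9891) + 40211×(1223) = 1.
So 4972×(-9891) ≡ 1 (mod 40211); multiply by 29947: y ≡ -296205777 (mod 40211).
Smallest nonnegative: y = -296205777 mod 40211 = 28660.

28660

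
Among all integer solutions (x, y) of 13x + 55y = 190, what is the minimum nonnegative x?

40

gcd(55, 13):
  55 = 4*13 + 3
  13 = 4*3 + 1
  3 = 3*1
so gcd(55, 13) = 1.
1 divides 190, so solutions exist.
Back-substitute for Bézout coefficients:
  1 = 13 - 4*3
  ... = 13*(17) + 55*(-4)
Scale by 190/1 = 190: (x₀, y₀) = (3230, -760).
General solution: x = 3230 + 55t, y = -760 - 13t for integer t.
x ≥ 0: smallest is 3230 mod 55 = 40 (at t = -58), with y = -6.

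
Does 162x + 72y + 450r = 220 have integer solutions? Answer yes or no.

gcd(162, 72):
  162 = 2×72 + 18
  72 = 4×18
so gcd(162, 72) = 18.
gcd(18, 450) = 18.
18 does not divide 220 (remainder 4), so no integer solutions.

no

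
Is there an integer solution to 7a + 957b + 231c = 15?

gcd(957, 7) = 1.
gcd(1, 231) = 1.
1 divides 15, so integer solutions exist.

yes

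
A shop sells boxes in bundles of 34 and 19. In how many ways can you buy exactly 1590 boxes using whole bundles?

2

Need nonnegative integers with 34j + 19k = 1590.
gcd(34, 19) = 1, and 34·(-5) + 19·(9) = 1.
So (j₀, k₀) = (-7950, 14310); general j = -7950 + 19t, k = 14310 - 34t.
j ≥ 0 ⇒ t ≥ 419; k ≥ 0 ⇒ t ≤ 420. That's 2 values of t.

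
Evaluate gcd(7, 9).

1

gcd(9, 7) = 1  (9 = 1·7 + 2, 7 = 3·2 + 1, 2 = 2·1).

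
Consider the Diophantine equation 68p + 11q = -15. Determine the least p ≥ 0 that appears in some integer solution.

gcd(68, 11) = 1.
1 divides -15, so solutions exist.
By Bézout, 68·(-5) + 11·(31) = 1.
Scale by -15/1 = -15: (p₀, q₀) = (75, -465).
General solution: p = 75 + 11t, q = -465 - 68t for integer t.
p ≥ 0: smallest is 75 mod 11 = 9 (at t = -6), with q = -57.

9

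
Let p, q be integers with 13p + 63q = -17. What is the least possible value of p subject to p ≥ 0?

gcd(63, 13) = 1  (63 = 4×13 + 11, 13 = 1×11 + 2, 11 = 5×2 + 1, 2 = 2×1).
1 divides -17, so solutions exist.
Back-substituting, 13×(-29) + 63×(6) = 1.
Scale by -17/1 = -17: (p₀, q₀) = (493, -102).
General solution: p = 493 + 63t, q = -102 - 13t for integer t.
p ≥ 0: smallest is 493 mod 63 = 52 (at t = -7), with q = -11.

52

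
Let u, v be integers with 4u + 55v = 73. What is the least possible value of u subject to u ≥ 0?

gcd(55, 4):
  55 = 13*4 + 3
  4 = 1*3 + 1
  3 = 3*1
so gcd(55, 4) = 1.
1 divides 73, so solutions exist.
Back-substitute for Bézout coefficients:
  1 = 4 - 1*3
  ... = 4*(14) + 55*(-1)
Scale by 73/1 = 73: (u₀, v₀) = (1022, -73).
General solution: u = 1022 + 55t, v = -73 - 4t for integer t.
u ≥ 0: smallest is 1022 mod 55 = 32 (at t = -18), with v = -1.

32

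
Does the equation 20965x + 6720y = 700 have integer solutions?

gcd(20965, 6720) = 35.
35 divides 700, so integer solutions exist.

yes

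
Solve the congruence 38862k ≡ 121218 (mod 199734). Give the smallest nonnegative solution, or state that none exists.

9573

gcd(199734, 38862) = 6.
6 divides 121218, so solutions exist.
By Bézout, 38862*(-3351) + 199734*(652) = 6.
So 38862*(-3351) ≡ 6 (mod 199734); multiply by 20203: k ≡ -67700253 (mod 33289).
Smallest nonnegative: k = -67700253 mod 33289 = 9573.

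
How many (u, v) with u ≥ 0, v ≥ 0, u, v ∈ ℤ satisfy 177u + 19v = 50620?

15

gcd(177, 19) = 1  (177 = 9×19 + 6, 19 = 3×6 + 1, 6 = 6×1).
Back-substituting, 177×(-3) + 19×(28) = 1.
Scale by 50620: one solution is (-151860, 1417360). Reduce u mod 19: (7, 2599).
General: u = 7 + 19t, v = 2599 - 177t.
u ≥ 0 ⇒ t ≥ 0; v ≥ 0 ⇒ t ≤ 14. So t ∈ [0, 14]: 15 solutions.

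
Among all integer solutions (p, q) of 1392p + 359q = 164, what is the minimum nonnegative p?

gcd(1392, 359) = 1  (1392 = 3·359 + 315, 359 = 1·315 + 44, 315 = 7·44 + 7, 44 = 6·7 + 2, 7 = 3·2 + 1, 2 = 2·1).
1 divides 164, so solutions exist.
Back-substituting, 1392·(155) + 359·(-601) = 1.
Scale by 164/1 = 164: (p₀, q₀) = (25420, -98564).
General solution: p = 25420 + 359t, q = -98564 - 1392t for integer t.
p ≥ 0: smallest is 25420 mod 359 = 290 (at t = -70), with q = -1124.

290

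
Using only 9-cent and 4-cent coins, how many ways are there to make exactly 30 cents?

1

Need nonnegative integers with 9j + 4k = 30.
gcd(9, 4) = 1, and 9·(1) + 4·(-2) = 1.
So (j₀, k₀) = (30, -60); general j = 30 + 4t, k = -60 - 9t.
j ≥ 0 ⇒ t ≥ -7; k ≥ 0 ⇒ t ≤ -7. That's 1 value of t.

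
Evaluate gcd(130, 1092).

gcd(1092, 130) = 26  (1092 = 8×130 + 52, 130 = 2×52 + 26, 52 = 2×26).

26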